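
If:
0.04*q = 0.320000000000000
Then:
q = 8.00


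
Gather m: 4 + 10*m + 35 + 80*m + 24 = 90*m + 63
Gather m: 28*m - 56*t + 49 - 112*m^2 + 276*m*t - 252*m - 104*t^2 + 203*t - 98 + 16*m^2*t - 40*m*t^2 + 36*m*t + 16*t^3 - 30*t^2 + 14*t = m^2*(16*t - 112) + m*(-40*t^2 + 312*t - 224) + 16*t^3 - 134*t^2 + 161*t - 49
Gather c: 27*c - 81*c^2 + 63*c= -81*c^2 + 90*c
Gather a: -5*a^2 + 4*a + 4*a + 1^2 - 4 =-5*a^2 + 8*a - 3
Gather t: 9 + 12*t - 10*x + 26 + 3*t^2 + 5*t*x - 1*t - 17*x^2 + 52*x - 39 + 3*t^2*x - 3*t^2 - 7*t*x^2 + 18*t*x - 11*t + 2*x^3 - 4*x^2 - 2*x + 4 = 3*t^2*x + t*(-7*x^2 + 23*x) + 2*x^3 - 21*x^2 + 40*x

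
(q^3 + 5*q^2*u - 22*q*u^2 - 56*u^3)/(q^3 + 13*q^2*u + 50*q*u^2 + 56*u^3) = (q - 4*u)/(q + 4*u)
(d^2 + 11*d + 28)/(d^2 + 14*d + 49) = (d + 4)/(d + 7)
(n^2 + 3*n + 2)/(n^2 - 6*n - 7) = (n + 2)/(n - 7)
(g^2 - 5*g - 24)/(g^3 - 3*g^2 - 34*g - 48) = 1/(g + 2)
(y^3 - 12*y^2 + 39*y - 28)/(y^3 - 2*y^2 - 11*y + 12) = (y - 7)/(y + 3)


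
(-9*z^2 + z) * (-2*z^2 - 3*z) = 18*z^4 + 25*z^3 - 3*z^2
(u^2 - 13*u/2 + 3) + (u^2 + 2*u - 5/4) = 2*u^2 - 9*u/2 + 7/4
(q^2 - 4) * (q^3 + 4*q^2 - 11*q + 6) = q^5 + 4*q^4 - 15*q^3 - 10*q^2 + 44*q - 24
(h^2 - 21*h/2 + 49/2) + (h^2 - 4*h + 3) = 2*h^2 - 29*h/2 + 55/2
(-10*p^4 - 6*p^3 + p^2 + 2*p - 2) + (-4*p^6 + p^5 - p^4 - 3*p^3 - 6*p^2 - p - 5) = -4*p^6 + p^5 - 11*p^4 - 9*p^3 - 5*p^2 + p - 7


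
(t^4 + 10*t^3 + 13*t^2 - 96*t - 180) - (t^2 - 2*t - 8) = t^4 + 10*t^3 + 12*t^2 - 94*t - 172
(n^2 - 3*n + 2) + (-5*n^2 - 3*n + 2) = -4*n^2 - 6*n + 4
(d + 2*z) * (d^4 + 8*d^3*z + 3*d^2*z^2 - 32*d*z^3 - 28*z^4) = d^5 + 10*d^4*z + 19*d^3*z^2 - 26*d^2*z^3 - 92*d*z^4 - 56*z^5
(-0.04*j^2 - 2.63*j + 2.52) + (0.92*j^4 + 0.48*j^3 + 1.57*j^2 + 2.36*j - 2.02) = 0.92*j^4 + 0.48*j^3 + 1.53*j^2 - 0.27*j + 0.5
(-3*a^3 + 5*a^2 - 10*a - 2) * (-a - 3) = 3*a^4 + 4*a^3 - 5*a^2 + 32*a + 6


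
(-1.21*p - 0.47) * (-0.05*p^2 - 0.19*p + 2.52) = 0.0605*p^3 + 0.2534*p^2 - 2.9599*p - 1.1844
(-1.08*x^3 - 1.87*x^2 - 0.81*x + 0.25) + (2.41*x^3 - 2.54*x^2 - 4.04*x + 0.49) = 1.33*x^3 - 4.41*x^2 - 4.85*x + 0.74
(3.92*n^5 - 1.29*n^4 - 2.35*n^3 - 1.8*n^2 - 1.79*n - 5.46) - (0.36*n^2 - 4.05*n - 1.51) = 3.92*n^5 - 1.29*n^4 - 2.35*n^3 - 2.16*n^2 + 2.26*n - 3.95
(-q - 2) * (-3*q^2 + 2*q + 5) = 3*q^3 + 4*q^2 - 9*q - 10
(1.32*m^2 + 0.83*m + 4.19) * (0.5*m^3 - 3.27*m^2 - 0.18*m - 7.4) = 0.66*m^5 - 3.9014*m^4 - 0.8567*m^3 - 23.6187*m^2 - 6.8962*m - 31.006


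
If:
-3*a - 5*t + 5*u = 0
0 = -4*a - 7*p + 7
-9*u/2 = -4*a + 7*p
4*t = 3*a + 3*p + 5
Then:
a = 4480/1079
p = -1481/1079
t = 3598/1079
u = 6286/1079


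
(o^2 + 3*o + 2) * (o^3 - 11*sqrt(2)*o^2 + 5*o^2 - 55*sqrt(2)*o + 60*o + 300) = o^5 - 11*sqrt(2)*o^4 + 8*o^4 - 88*sqrt(2)*o^3 + 77*o^3 - 187*sqrt(2)*o^2 + 490*o^2 - 110*sqrt(2)*o + 1020*o + 600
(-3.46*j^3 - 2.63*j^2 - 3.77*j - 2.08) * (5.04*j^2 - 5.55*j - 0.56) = -17.4384*j^5 + 5.9478*j^4 - 2.4667*j^3 + 11.9131*j^2 + 13.6552*j + 1.1648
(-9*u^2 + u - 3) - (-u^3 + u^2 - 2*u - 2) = u^3 - 10*u^2 + 3*u - 1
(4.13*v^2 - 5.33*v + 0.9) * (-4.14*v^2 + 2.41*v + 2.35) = -17.0982*v^4 + 32.0195*v^3 - 6.8658*v^2 - 10.3565*v + 2.115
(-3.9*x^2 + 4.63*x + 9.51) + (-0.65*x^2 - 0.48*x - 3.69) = -4.55*x^2 + 4.15*x + 5.82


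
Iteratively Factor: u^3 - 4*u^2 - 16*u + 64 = (u + 4)*(u^2 - 8*u + 16) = (u - 4)*(u + 4)*(u - 4)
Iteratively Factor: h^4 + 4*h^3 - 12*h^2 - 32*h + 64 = (h - 2)*(h^3 + 6*h^2 - 32) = (h - 2)*(h + 4)*(h^2 + 2*h - 8) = (h - 2)*(h + 4)^2*(h - 2)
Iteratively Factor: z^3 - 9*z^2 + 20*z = (z - 5)*(z^2 - 4*z) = (z - 5)*(z - 4)*(z)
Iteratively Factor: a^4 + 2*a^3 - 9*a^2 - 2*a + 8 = (a + 4)*(a^3 - 2*a^2 - a + 2) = (a - 2)*(a + 4)*(a^2 - 1) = (a - 2)*(a + 1)*(a + 4)*(a - 1)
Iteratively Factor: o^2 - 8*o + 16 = (o - 4)*(o - 4)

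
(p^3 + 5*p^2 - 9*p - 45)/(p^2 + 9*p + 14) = (p^3 + 5*p^2 - 9*p - 45)/(p^2 + 9*p + 14)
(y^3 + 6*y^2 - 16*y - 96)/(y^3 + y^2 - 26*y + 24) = (y + 4)/(y - 1)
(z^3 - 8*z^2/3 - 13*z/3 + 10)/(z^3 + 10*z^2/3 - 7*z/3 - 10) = (z - 3)/(z + 3)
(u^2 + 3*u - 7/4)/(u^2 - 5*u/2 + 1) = (u + 7/2)/(u - 2)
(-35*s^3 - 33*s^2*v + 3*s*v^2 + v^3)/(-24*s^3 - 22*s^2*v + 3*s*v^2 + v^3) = (35*s^2 - 2*s*v - v^2)/(24*s^2 - 2*s*v - v^2)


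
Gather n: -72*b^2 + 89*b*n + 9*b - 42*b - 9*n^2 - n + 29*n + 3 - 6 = -72*b^2 - 33*b - 9*n^2 + n*(89*b + 28) - 3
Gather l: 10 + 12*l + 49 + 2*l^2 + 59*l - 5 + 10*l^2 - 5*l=12*l^2 + 66*l + 54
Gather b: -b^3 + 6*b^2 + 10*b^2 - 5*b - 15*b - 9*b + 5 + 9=-b^3 + 16*b^2 - 29*b + 14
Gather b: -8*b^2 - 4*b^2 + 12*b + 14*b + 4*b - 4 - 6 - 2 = -12*b^2 + 30*b - 12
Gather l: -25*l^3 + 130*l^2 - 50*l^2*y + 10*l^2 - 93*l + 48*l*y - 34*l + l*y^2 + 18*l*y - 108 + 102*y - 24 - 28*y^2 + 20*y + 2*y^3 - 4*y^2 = -25*l^3 + l^2*(140 - 50*y) + l*(y^2 + 66*y - 127) + 2*y^3 - 32*y^2 + 122*y - 132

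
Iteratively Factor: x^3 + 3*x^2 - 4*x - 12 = (x + 3)*(x^2 - 4) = (x + 2)*(x + 3)*(x - 2)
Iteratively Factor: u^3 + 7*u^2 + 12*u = (u + 4)*(u^2 + 3*u) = (u + 3)*(u + 4)*(u)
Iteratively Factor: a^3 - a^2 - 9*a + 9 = (a + 3)*(a^2 - 4*a + 3) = (a - 3)*(a + 3)*(a - 1)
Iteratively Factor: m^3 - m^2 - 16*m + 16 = (m - 4)*(m^2 + 3*m - 4) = (m - 4)*(m + 4)*(m - 1)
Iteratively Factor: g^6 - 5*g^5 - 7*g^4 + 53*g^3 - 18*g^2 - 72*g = (g - 4)*(g^5 - g^4 - 11*g^3 + 9*g^2 + 18*g) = (g - 4)*(g + 1)*(g^4 - 2*g^3 - 9*g^2 + 18*g) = g*(g - 4)*(g + 1)*(g^3 - 2*g^2 - 9*g + 18) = g*(g - 4)*(g - 2)*(g + 1)*(g^2 - 9) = g*(g - 4)*(g - 3)*(g - 2)*(g + 1)*(g + 3)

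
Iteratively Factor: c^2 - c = (c)*(c - 1)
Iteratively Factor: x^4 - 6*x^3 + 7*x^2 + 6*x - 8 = (x - 4)*(x^3 - 2*x^2 - x + 2) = (x - 4)*(x + 1)*(x^2 - 3*x + 2) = (x - 4)*(x - 1)*(x + 1)*(x - 2)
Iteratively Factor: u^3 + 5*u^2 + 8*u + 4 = (u + 2)*(u^2 + 3*u + 2) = (u + 1)*(u + 2)*(u + 2)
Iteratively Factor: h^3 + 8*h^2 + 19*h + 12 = (h + 1)*(h^2 + 7*h + 12) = (h + 1)*(h + 3)*(h + 4)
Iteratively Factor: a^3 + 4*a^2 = (a + 4)*(a^2) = a*(a + 4)*(a)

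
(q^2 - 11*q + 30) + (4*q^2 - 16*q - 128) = 5*q^2 - 27*q - 98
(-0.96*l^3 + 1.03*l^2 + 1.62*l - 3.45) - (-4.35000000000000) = -0.96*l^3 + 1.03*l^2 + 1.62*l + 0.899999999999999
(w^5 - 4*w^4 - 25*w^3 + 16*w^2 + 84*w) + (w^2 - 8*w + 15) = w^5 - 4*w^4 - 25*w^3 + 17*w^2 + 76*w + 15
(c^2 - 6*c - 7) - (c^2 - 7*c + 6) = c - 13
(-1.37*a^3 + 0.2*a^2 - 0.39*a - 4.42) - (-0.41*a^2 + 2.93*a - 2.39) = -1.37*a^3 + 0.61*a^2 - 3.32*a - 2.03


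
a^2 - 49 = (a - 7)*(a + 7)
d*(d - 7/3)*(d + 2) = d^3 - d^2/3 - 14*d/3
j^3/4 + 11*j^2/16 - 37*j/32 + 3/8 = (j/4 + 1)*(j - 3/4)*(j - 1/2)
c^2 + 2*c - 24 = (c - 4)*(c + 6)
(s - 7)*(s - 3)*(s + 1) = s^3 - 9*s^2 + 11*s + 21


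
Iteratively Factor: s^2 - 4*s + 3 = (s - 1)*(s - 3)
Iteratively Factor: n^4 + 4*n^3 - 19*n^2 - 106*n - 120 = (n + 2)*(n^3 + 2*n^2 - 23*n - 60) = (n + 2)*(n + 3)*(n^2 - n - 20) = (n - 5)*(n + 2)*(n + 3)*(n + 4)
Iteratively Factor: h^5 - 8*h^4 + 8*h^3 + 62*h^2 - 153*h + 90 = (h + 3)*(h^4 - 11*h^3 + 41*h^2 - 61*h + 30) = (h - 2)*(h + 3)*(h^3 - 9*h^2 + 23*h - 15) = (h - 5)*(h - 2)*(h + 3)*(h^2 - 4*h + 3) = (h - 5)*(h - 3)*(h - 2)*(h + 3)*(h - 1)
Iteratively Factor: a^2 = (a)*(a)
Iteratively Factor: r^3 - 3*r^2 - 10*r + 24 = (r - 4)*(r^2 + r - 6) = (r - 4)*(r + 3)*(r - 2)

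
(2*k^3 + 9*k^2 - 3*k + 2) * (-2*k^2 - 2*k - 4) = -4*k^5 - 22*k^4 - 20*k^3 - 34*k^2 + 8*k - 8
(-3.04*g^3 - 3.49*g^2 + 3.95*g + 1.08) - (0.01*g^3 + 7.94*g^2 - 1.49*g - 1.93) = -3.05*g^3 - 11.43*g^2 + 5.44*g + 3.01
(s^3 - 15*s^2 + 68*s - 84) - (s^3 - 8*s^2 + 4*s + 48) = -7*s^2 + 64*s - 132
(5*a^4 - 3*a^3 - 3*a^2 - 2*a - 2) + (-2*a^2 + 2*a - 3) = 5*a^4 - 3*a^3 - 5*a^2 - 5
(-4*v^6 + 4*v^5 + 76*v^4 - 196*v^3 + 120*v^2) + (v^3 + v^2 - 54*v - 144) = -4*v^6 + 4*v^5 + 76*v^4 - 195*v^3 + 121*v^2 - 54*v - 144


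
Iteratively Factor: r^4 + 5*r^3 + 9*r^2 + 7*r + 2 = (r + 1)*(r^3 + 4*r^2 + 5*r + 2) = (r + 1)*(r + 2)*(r^2 + 2*r + 1) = (r + 1)^2*(r + 2)*(r + 1)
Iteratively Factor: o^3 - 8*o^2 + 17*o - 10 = (o - 5)*(o^2 - 3*o + 2) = (o - 5)*(o - 1)*(o - 2)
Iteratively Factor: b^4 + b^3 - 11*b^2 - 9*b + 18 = (b - 3)*(b^3 + 4*b^2 + b - 6) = (b - 3)*(b - 1)*(b^2 + 5*b + 6) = (b - 3)*(b - 1)*(b + 2)*(b + 3)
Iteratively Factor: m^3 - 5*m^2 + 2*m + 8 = (m + 1)*(m^2 - 6*m + 8) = (m - 4)*(m + 1)*(m - 2)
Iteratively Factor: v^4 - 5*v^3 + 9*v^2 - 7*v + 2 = (v - 1)*(v^3 - 4*v^2 + 5*v - 2) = (v - 1)^2*(v^2 - 3*v + 2) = (v - 2)*(v - 1)^2*(v - 1)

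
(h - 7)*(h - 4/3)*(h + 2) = h^3 - 19*h^2/3 - 22*h/3 + 56/3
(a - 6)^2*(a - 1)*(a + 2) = a^4 - 11*a^3 + 22*a^2 + 60*a - 72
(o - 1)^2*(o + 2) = o^3 - 3*o + 2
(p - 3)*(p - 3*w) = p^2 - 3*p*w - 3*p + 9*w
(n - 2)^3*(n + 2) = n^4 - 4*n^3 + 16*n - 16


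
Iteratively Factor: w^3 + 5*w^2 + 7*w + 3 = (w + 1)*(w^2 + 4*w + 3) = (w + 1)^2*(w + 3)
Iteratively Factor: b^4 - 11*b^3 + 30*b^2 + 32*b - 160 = (b + 2)*(b^3 - 13*b^2 + 56*b - 80) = (b - 4)*(b + 2)*(b^2 - 9*b + 20) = (b - 5)*(b - 4)*(b + 2)*(b - 4)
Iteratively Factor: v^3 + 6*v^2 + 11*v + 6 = (v + 3)*(v^2 + 3*v + 2) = (v + 2)*(v + 3)*(v + 1)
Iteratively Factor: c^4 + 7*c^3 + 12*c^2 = (c)*(c^3 + 7*c^2 + 12*c) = c*(c + 4)*(c^2 + 3*c) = c^2*(c + 4)*(c + 3)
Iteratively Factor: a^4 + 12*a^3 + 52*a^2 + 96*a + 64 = (a + 4)*(a^3 + 8*a^2 + 20*a + 16) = (a + 2)*(a + 4)*(a^2 + 6*a + 8) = (a + 2)^2*(a + 4)*(a + 4)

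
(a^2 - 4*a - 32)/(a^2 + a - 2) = (a^2 - 4*a - 32)/(a^2 + a - 2)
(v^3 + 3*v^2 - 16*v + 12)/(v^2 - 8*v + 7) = (v^2 + 4*v - 12)/(v - 7)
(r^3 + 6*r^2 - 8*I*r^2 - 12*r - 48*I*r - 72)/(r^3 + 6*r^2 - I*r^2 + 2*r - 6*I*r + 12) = (r - 6*I)/(r + I)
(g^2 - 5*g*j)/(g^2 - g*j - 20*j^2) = g/(g + 4*j)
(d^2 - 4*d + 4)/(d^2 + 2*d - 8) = (d - 2)/(d + 4)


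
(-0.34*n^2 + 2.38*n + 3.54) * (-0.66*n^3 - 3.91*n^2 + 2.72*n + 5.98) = 0.2244*n^5 - 0.2414*n^4 - 12.567*n^3 - 9.401*n^2 + 23.8612*n + 21.1692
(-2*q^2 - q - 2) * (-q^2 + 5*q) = 2*q^4 - 9*q^3 - 3*q^2 - 10*q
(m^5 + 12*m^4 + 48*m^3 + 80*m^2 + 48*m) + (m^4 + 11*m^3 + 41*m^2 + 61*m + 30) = m^5 + 13*m^4 + 59*m^3 + 121*m^2 + 109*m + 30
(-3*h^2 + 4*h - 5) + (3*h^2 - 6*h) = -2*h - 5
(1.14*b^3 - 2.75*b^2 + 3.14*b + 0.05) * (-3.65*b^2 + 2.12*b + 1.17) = -4.161*b^5 + 12.4543*b^4 - 15.9572*b^3 + 3.2568*b^2 + 3.7798*b + 0.0585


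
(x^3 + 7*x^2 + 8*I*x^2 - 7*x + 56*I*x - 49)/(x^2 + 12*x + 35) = (x^2 + 8*I*x - 7)/(x + 5)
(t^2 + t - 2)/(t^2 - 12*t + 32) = (t^2 + t - 2)/(t^2 - 12*t + 32)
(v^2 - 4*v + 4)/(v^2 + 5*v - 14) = (v - 2)/(v + 7)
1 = 1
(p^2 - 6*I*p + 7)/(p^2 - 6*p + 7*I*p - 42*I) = (p^2 - 6*I*p + 7)/(p^2 + p*(-6 + 7*I) - 42*I)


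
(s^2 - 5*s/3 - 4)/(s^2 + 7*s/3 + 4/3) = (s - 3)/(s + 1)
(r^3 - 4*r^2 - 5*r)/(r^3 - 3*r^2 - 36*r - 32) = r*(r - 5)/(r^2 - 4*r - 32)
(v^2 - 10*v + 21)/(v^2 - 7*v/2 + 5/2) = 2*(v^2 - 10*v + 21)/(2*v^2 - 7*v + 5)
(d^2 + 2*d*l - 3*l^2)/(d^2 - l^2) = (d + 3*l)/(d + l)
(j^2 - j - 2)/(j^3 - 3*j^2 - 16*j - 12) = (j - 2)/(j^2 - 4*j - 12)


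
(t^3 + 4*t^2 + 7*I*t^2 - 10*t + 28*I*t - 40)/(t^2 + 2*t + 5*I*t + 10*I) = (t^2 + 2*t*(2 + I) + 8*I)/(t + 2)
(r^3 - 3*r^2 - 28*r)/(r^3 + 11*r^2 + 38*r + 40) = r*(r - 7)/(r^2 + 7*r + 10)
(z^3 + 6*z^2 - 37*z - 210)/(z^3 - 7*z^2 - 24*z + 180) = (z + 7)/(z - 6)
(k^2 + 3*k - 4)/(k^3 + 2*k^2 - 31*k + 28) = (k + 4)/(k^2 + 3*k - 28)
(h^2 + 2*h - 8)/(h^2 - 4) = (h + 4)/(h + 2)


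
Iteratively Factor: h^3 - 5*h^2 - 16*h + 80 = (h + 4)*(h^2 - 9*h + 20) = (h - 4)*(h + 4)*(h - 5)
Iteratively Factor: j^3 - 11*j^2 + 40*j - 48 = (j - 4)*(j^2 - 7*j + 12) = (j - 4)*(j - 3)*(j - 4)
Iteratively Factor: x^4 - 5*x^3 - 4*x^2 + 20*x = (x + 2)*(x^3 - 7*x^2 + 10*x) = (x - 2)*(x + 2)*(x^2 - 5*x) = x*(x - 2)*(x + 2)*(x - 5)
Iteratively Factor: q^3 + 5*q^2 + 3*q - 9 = (q + 3)*(q^2 + 2*q - 3) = (q + 3)^2*(q - 1)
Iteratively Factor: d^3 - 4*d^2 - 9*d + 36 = (d - 4)*(d^2 - 9) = (d - 4)*(d + 3)*(d - 3)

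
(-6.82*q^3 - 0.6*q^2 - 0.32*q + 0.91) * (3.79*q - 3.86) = -25.8478*q^4 + 24.0512*q^3 + 1.1032*q^2 + 4.6841*q - 3.5126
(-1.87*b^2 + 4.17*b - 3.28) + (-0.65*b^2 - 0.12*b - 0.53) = -2.52*b^2 + 4.05*b - 3.81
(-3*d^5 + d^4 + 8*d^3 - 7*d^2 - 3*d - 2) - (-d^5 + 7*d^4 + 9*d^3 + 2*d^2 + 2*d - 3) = -2*d^5 - 6*d^4 - d^3 - 9*d^2 - 5*d + 1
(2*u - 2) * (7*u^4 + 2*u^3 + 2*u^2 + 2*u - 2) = 14*u^5 - 10*u^4 - 8*u + 4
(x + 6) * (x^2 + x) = x^3 + 7*x^2 + 6*x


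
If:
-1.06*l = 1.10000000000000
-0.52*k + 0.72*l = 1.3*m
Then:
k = -2.5*m - 1.43686502177068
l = -1.04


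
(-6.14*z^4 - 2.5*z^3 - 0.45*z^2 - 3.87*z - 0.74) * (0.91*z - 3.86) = -5.5874*z^5 + 21.4254*z^4 + 9.2405*z^3 - 1.7847*z^2 + 14.2648*z + 2.8564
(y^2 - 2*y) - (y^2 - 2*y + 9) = -9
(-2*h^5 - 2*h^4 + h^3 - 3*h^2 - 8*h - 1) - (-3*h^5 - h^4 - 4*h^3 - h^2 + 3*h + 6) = h^5 - h^4 + 5*h^3 - 2*h^2 - 11*h - 7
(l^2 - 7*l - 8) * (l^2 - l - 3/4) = l^4 - 8*l^3 - 7*l^2/4 + 53*l/4 + 6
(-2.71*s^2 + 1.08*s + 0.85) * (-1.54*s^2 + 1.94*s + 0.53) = 4.1734*s^4 - 6.9206*s^3 - 0.6501*s^2 + 2.2214*s + 0.4505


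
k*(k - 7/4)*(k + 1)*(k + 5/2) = k^4 + 7*k^3/4 - 29*k^2/8 - 35*k/8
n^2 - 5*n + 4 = (n - 4)*(n - 1)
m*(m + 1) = m^2 + m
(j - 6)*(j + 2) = j^2 - 4*j - 12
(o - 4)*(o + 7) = o^2 + 3*o - 28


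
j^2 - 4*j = j*(j - 4)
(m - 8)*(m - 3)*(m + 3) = m^3 - 8*m^2 - 9*m + 72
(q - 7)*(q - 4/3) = q^2 - 25*q/3 + 28/3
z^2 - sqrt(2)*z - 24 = (z - 4*sqrt(2))*(z + 3*sqrt(2))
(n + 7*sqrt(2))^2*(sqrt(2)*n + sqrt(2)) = sqrt(2)*n^3 + sqrt(2)*n^2 + 28*n^2 + 28*n + 98*sqrt(2)*n + 98*sqrt(2)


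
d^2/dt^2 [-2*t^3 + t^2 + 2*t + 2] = 2 - 12*t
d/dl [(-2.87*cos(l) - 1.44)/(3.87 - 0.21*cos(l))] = 11.4093*sin(l)/(0.21*cos(l) - 3.87)^2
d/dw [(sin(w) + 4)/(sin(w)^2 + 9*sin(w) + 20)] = -cos(w)/(sin(w) + 5)^2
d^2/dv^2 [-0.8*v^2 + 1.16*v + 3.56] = -1.60000000000000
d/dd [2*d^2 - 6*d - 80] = 4*d - 6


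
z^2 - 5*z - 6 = (z - 6)*(z + 1)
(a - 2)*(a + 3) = a^2 + a - 6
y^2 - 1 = (y - 1)*(y + 1)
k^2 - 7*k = k*(k - 7)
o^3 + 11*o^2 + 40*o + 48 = (o + 3)*(o + 4)^2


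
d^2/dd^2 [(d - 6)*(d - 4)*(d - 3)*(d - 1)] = 12*d^2 - 84*d + 134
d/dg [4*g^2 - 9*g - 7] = 8*g - 9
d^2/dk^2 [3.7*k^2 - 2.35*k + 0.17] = 7.40000000000000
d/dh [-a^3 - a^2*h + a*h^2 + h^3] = -a^2 + 2*a*h + 3*h^2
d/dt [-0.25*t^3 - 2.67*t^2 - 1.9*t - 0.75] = -0.75*t^2 - 5.34*t - 1.9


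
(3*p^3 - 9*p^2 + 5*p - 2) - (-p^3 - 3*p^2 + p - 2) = 4*p^3 - 6*p^2 + 4*p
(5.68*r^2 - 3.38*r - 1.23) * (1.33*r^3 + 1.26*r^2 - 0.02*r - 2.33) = 7.5544*r^5 + 2.6614*r^4 - 6.0083*r^3 - 14.7166*r^2 + 7.9*r + 2.8659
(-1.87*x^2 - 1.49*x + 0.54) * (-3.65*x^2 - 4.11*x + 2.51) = 6.8255*x^4 + 13.1242*x^3 - 0.540799999999999*x^2 - 5.9593*x + 1.3554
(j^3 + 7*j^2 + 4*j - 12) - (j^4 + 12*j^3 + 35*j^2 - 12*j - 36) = -j^4 - 11*j^3 - 28*j^2 + 16*j + 24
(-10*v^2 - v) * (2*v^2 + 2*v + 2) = -20*v^4 - 22*v^3 - 22*v^2 - 2*v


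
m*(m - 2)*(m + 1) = m^3 - m^2 - 2*m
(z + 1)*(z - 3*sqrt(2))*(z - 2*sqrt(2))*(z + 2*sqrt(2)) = z^4 - 3*sqrt(2)*z^3 + z^3 - 8*z^2 - 3*sqrt(2)*z^2 - 8*z + 24*sqrt(2)*z + 24*sqrt(2)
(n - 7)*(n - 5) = n^2 - 12*n + 35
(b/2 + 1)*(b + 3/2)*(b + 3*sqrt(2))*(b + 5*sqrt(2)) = b^4/2 + 7*b^3/4 + 4*sqrt(2)*b^3 + 33*b^2/2 + 14*sqrt(2)*b^2 + 12*sqrt(2)*b + 105*b/2 + 45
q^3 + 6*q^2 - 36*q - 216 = (q - 6)*(q + 6)^2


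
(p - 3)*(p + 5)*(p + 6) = p^3 + 8*p^2 - 3*p - 90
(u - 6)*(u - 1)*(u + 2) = u^3 - 5*u^2 - 8*u + 12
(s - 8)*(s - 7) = s^2 - 15*s + 56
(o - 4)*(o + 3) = o^2 - o - 12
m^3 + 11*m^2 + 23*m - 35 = (m - 1)*(m + 5)*(m + 7)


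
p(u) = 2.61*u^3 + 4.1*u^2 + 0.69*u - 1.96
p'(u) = 7.83*u^2 + 8.2*u + 0.69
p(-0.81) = -1.22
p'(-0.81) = -0.81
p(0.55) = 0.09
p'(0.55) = 7.57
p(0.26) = -1.46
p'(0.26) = 3.35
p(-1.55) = -2.90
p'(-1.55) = 6.79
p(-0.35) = -1.81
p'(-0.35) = -1.22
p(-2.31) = -13.85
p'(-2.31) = 23.53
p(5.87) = 671.27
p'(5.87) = 318.62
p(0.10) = -1.85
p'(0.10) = 1.59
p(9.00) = 2239.04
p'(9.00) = 708.72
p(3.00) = 107.48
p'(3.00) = 95.76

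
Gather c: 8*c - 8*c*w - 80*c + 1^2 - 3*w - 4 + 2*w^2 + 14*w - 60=c*(-8*w - 72) + 2*w^2 + 11*w - 63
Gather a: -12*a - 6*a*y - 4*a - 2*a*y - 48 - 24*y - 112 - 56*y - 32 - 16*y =a*(-8*y - 16) - 96*y - 192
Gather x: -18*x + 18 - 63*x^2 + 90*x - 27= -63*x^2 + 72*x - 9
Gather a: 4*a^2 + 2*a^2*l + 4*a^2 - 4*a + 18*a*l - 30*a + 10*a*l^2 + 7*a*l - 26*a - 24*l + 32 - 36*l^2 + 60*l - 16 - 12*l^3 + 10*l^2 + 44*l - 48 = a^2*(2*l + 8) + a*(10*l^2 + 25*l - 60) - 12*l^3 - 26*l^2 + 80*l - 32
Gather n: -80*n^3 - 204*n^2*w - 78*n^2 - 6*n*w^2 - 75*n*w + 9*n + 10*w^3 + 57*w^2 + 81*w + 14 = -80*n^3 + n^2*(-204*w - 78) + n*(-6*w^2 - 75*w + 9) + 10*w^3 + 57*w^2 + 81*w + 14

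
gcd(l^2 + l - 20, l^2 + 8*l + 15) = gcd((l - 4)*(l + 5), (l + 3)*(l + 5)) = l + 5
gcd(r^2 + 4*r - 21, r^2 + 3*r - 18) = r - 3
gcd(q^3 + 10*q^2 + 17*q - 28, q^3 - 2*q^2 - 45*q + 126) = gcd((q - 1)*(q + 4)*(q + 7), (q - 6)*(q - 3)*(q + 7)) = q + 7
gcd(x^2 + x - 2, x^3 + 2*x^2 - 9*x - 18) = x + 2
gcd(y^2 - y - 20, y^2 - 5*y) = y - 5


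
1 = 1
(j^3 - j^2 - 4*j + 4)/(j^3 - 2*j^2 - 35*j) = (-j^3 + j^2 + 4*j - 4)/(j*(-j^2 + 2*j + 35))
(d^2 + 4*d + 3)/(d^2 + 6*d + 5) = (d + 3)/(d + 5)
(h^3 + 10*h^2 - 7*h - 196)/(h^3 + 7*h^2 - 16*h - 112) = (h + 7)/(h + 4)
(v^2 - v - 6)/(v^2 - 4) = (v - 3)/(v - 2)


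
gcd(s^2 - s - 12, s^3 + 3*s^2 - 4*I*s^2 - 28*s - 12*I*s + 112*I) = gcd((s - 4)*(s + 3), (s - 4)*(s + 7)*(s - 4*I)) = s - 4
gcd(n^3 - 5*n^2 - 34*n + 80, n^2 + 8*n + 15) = n + 5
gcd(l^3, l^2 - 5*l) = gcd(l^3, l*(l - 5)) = l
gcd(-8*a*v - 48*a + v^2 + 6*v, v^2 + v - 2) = 1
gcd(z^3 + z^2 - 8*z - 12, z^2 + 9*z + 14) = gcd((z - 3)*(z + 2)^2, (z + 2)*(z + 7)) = z + 2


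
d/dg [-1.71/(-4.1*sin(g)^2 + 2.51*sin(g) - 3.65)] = (4.2921 - 14.022*sin(g))*cos(g)/(4.1*sin(g)^2 - 2.51*sin(g) + 3.65)^2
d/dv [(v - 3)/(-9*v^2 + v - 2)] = (-9*v^2 + v + (v - 3)*(18*v - 1) - 2)/(9*v^2 - v + 2)^2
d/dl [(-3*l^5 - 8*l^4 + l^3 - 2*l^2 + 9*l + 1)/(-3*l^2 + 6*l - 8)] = (27*l^6 - 24*l^5 - 27*l^4 + 268*l^3 - 9*l^2 + 38*l - 78)/(9*l^4 - 36*l^3 + 84*l^2 - 96*l + 64)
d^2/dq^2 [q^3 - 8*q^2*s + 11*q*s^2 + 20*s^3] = 6*q - 16*s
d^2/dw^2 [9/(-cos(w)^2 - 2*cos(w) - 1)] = 18*(-cos(w) + cos(2*w) - 2)/(cos(w) + 1)^4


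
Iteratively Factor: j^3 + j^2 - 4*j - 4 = (j + 1)*(j^2 - 4) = (j - 2)*(j + 1)*(j + 2)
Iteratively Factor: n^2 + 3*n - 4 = (n - 1)*(n + 4)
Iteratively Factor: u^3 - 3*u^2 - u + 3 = (u + 1)*(u^2 - 4*u + 3) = (u - 1)*(u + 1)*(u - 3)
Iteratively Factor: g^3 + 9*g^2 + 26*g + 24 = (g + 4)*(g^2 + 5*g + 6) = (g + 2)*(g + 4)*(g + 3)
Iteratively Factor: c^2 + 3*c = (c + 3)*(c)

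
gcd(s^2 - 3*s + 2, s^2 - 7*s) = 1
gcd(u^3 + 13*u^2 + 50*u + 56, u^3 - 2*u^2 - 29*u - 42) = u + 2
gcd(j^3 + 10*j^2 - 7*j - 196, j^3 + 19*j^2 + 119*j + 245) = j^2 + 14*j + 49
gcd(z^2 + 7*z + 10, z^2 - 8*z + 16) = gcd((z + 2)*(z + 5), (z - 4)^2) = 1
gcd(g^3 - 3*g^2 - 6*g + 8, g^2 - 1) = g - 1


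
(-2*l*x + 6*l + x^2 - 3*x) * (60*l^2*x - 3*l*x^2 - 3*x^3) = -120*l^3*x^2 + 360*l^3*x + 66*l^2*x^3 - 198*l^2*x^2 + 3*l*x^4 - 9*l*x^3 - 3*x^5 + 9*x^4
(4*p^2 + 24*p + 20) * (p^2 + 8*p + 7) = 4*p^4 + 56*p^3 + 240*p^2 + 328*p + 140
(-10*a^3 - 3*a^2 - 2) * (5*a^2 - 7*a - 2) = -50*a^5 + 55*a^4 + 41*a^3 - 4*a^2 + 14*a + 4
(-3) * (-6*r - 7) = 18*r + 21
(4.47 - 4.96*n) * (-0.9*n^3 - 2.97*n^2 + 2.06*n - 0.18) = 4.464*n^4 + 10.7082*n^3 - 23.4935*n^2 + 10.101*n - 0.8046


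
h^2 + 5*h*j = h*(h + 5*j)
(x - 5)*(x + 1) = x^2 - 4*x - 5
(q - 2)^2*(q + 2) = q^3 - 2*q^2 - 4*q + 8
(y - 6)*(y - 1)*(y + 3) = y^3 - 4*y^2 - 15*y + 18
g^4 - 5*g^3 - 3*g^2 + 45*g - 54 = (g - 3)^2*(g - 2)*(g + 3)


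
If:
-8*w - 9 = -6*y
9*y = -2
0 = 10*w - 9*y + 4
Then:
No Solution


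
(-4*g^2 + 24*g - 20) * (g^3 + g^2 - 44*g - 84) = -4*g^5 + 20*g^4 + 180*g^3 - 740*g^2 - 1136*g + 1680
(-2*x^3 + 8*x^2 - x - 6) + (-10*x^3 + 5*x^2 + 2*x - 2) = -12*x^3 + 13*x^2 + x - 8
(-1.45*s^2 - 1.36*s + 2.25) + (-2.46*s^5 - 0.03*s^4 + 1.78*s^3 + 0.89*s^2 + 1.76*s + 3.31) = -2.46*s^5 - 0.03*s^4 + 1.78*s^3 - 0.56*s^2 + 0.4*s + 5.56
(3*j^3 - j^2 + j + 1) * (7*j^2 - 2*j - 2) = 21*j^5 - 13*j^4 + 3*j^3 + 7*j^2 - 4*j - 2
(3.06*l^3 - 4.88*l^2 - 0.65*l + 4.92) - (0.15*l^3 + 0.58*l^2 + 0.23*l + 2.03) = 2.91*l^3 - 5.46*l^2 - 0.88*l + 2.89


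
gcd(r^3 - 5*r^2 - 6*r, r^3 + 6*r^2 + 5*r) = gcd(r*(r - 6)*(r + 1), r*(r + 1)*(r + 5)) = r^2 + r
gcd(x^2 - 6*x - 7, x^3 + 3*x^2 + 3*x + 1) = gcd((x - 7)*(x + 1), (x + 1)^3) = x + 1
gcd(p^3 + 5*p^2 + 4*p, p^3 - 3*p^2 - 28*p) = p^2 + 4*p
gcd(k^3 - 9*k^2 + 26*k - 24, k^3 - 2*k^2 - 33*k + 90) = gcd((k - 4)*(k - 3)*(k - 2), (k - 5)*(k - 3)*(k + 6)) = k - 3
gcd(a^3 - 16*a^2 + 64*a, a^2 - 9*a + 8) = a - 8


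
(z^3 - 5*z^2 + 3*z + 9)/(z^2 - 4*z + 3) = (z^2 - 2*z - 3)/(z - 1)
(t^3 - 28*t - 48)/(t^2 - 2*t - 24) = t + 2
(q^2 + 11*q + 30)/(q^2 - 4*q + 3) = (q^2 + 11*q + 30)/(q^2 - 4*q + 3)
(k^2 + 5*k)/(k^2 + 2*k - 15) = k/(k - 3)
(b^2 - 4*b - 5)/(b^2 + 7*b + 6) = (b - 5)/(b + 6)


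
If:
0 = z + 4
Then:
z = -4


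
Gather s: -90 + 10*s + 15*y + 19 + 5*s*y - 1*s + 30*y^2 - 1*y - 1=s*(5*y + 9) + 30*y^2 + 14*y - 72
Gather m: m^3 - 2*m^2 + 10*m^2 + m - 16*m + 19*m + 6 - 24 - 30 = m^3 + 8*m^2 + 4*m - 48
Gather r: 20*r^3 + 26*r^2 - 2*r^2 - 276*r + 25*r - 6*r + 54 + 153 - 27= 20*r^3 + 24*r^2 - 257*r + 180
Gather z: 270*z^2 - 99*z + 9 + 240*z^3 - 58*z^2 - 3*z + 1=240*z^3 + 212*z^2 - 102*z + 10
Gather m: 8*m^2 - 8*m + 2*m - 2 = 8*m^2 - 6*m - 2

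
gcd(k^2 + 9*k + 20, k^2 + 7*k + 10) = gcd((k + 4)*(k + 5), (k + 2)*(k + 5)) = k + 5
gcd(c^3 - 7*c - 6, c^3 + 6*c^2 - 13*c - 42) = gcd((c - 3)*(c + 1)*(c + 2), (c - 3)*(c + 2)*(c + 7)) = c^2 - c - 6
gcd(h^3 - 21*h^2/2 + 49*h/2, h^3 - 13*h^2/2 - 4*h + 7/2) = h - 7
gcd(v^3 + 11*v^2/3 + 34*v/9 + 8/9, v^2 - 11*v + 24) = 1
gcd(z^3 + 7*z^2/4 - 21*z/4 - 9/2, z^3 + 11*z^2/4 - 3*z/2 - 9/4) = z^2 + 15*z/4 + 9/4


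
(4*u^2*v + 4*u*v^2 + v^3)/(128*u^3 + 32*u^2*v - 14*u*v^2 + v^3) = v*(2*u + v)/(64*u^2 - 16*u*v + v^2)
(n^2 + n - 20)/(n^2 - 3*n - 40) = (n - 4)/(n - 8)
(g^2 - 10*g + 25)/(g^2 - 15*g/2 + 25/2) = 2*(g - 5)/(2*g - 5)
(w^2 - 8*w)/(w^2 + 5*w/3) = 3*(w - 8)/(3*w + 5)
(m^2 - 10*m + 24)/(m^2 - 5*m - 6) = (m - 4)/(m + 1)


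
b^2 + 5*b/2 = b*(b + 5/2)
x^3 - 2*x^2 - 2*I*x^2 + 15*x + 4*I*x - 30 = (x - 2)*(x - 5*I)*(x + 3*I)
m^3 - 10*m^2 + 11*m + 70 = (m - 7)*(m - 5)*(m + 2)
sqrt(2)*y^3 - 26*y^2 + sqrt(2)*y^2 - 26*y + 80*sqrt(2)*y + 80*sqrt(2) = (y - 8*sqrt(2))*(y - 5*sqrt(2))*(sqrt(2)*y + sqrt(2))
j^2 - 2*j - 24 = (j - 6)*(j + 4)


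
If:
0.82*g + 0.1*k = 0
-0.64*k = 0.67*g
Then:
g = 0.00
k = 0.00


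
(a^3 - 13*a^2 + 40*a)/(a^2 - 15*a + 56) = a*(a - 5)/(a - 7)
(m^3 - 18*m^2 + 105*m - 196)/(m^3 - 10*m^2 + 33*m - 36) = (m^2 - 14*m + 49)/(m^2 - 6*m + 9)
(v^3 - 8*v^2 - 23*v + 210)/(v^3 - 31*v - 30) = (v - 7)/(v + 1)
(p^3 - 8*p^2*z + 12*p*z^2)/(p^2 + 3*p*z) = (p^2 - 8*p*z + 12*z^2)/(p + 3*z)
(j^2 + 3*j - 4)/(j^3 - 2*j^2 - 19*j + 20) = 1/(j - 5)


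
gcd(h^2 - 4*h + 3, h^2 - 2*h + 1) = h - 1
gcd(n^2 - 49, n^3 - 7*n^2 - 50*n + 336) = n + 7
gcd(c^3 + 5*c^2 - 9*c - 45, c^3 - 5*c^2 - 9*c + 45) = c^2 - 9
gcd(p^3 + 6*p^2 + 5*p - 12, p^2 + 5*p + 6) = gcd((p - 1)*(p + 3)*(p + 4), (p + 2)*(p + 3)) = p + 3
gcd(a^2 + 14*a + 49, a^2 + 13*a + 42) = a + 7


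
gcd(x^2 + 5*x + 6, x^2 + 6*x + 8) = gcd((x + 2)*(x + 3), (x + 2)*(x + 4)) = x + 2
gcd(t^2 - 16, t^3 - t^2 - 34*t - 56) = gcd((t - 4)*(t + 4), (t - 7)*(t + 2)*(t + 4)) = t + 4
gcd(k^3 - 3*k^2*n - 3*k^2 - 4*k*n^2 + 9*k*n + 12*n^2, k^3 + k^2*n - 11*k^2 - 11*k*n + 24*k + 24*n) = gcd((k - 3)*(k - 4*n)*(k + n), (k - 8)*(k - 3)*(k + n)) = k^2 + k*n - 3*k - 3*n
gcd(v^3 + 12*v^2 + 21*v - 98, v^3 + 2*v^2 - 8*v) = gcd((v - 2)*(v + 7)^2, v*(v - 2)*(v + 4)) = v - 2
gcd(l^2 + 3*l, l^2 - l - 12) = l + 3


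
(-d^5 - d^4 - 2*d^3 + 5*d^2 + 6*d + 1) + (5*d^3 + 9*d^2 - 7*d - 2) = -d^5 - d^4 + 3*d^3 + 14*d^2 - d - 1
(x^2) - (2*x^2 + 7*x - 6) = -x^2 - 7*x + 6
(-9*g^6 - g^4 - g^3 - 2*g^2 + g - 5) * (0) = 0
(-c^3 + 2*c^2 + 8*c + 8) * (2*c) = -2*c^4 + 4*c^3 + 16*c^2 + 16*c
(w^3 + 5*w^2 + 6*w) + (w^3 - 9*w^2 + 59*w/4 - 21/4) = 2*w^3 - 4*w^2 + 83*w/4 - 21/4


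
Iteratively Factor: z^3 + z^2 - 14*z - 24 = (z - 4)*(z^2 + 5*z + 6) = (z - 4)*(z + 3)*(z + 2)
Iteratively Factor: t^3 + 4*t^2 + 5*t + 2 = (t + 1)*(t^2 + 3*t + 2) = (t + 1)^2*(t + 2)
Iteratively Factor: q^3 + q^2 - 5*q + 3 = (q - 1)*(q^2 + 2*q - 3) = (q - 1)^2*(q + 3)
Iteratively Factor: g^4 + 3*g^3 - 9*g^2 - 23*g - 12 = (g - 3)*(g^3 + 6*g^2 + 9*g + 4) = (g - 3)*(g + 4)*(g^2 + 2*g + 1) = (g - 3)*(g + 1)*(g + 4)*(g + 1)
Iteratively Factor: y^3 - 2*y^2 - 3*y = (y - 3)*(y^2 + y) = y*(y - 3)*(y + 1)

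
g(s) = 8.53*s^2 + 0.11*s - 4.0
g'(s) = 17.06*s + 0.11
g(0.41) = -2.52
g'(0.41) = 7.10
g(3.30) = 89.25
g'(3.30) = 56.41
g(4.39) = 160.87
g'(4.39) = 75.00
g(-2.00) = 29.90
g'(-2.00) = -34.01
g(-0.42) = -2.54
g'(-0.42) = -7.06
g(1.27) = 9.90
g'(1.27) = 21.78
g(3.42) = 96.15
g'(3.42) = 58.46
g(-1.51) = 15.28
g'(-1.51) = -25.65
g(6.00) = 303.74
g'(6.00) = 102.47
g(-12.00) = 1223.00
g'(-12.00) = -204.61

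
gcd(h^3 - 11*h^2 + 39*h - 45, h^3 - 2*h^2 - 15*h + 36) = h^2 - 6*h + 9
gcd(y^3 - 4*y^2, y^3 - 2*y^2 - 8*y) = y^2 - 4*y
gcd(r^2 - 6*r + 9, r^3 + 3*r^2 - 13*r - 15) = r - 3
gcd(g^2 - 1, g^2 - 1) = g^2 - 1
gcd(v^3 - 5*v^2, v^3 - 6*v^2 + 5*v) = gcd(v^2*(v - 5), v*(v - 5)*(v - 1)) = v^2 - 5*v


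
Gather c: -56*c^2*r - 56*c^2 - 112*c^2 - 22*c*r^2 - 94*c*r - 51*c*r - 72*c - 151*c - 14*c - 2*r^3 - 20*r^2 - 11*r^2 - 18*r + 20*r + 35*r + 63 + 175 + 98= c^2*(-56*r - 168) + c*(-22*r^2 - 145*r - 237) - 2*r^3 - 31*r^2 + 37*r + 336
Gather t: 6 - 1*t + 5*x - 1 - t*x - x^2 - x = t*(-x - 1) - x^2 + 4*x + 5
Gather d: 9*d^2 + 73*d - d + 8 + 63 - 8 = 9*d^2 + 72*d + 63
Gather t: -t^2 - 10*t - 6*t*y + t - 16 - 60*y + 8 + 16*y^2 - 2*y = -t^2 + t*(-6*y - 9) + 16*y^2 - 62*y - 8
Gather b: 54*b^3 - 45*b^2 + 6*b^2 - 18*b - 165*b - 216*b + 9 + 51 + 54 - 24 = 54*b^3 - 39*b^2 - 399*b + 90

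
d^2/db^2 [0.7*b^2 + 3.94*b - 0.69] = 1.40000000000000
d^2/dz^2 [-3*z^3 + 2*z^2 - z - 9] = 4 - 18*z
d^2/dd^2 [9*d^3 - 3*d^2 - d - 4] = 54*d - 6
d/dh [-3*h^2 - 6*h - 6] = -6*h - 6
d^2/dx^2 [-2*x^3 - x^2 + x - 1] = -12*x - 2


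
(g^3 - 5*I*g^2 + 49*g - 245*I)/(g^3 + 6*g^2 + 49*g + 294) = (g - 5*I)/(g + 6)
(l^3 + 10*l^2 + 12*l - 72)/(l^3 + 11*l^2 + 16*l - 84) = (l + 6)/(l + 7)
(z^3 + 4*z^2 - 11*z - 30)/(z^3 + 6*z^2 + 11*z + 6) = (z^2 + 2*z - 15)/(z^2 + 4*z + 3)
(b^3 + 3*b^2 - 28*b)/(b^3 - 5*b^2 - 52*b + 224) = b/(b - 8)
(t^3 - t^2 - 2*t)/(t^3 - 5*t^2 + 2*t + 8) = t/(t - 4)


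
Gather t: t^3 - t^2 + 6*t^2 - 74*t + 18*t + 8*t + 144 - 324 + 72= t^3 + 5*t^2 - 48*t - 108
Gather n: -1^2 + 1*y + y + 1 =2*y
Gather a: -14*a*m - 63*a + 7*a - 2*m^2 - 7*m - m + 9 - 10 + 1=a*(-14*m - 56) - 2*m^2 - 8*m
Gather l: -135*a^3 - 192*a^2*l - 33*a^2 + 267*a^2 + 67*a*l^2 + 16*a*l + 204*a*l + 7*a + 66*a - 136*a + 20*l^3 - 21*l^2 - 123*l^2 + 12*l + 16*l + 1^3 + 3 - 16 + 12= -135*a^3 + 234*a^2 - 63*a + 20*l^3 + l^2*(67*a - 144) + l*(-192*a^2 + 220*a + 28)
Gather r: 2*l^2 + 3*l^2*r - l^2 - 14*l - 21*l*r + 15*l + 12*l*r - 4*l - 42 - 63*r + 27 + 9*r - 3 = l^2 - 3*l + r*(3*l^2 - 9*l - 54) - 18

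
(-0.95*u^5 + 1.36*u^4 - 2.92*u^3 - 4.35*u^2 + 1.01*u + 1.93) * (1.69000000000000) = -1.6055*u^5 + 2.2984*u^4 - 4.9348*u^3 - 7.3515*u^2 + 1.7069*u + 3.2617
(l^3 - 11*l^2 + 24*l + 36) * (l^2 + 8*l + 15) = l^5 - 3*l^4 - 49*l^3 + 63*l^2 + 648*l + 540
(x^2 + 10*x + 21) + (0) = x^2 + 10*x + 21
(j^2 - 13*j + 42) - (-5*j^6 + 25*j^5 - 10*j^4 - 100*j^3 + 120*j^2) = 5*j^6 - 25*j^5 + 10*j^4 + 100*j^3 - 119*j^2 - 13*j + 42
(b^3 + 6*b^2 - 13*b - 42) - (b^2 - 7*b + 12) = b^3 + 5*b^2 - 6*b - 54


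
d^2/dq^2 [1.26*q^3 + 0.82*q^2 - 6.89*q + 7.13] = 7.56*q + 1.64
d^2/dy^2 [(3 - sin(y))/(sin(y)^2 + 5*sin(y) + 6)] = (sin(y)^5 - 17*sin(y)^4 - 83*sin(y)^3 - 15*sin(y)^2 + 252*sin(y) + 174)/(sin(y)^2 + 5*sin(y) + 6)^3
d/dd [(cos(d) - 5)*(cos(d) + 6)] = -sin(d) - sin(2*d)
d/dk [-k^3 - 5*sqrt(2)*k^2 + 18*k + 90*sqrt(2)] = -3*k^2 - 10*sqrt(2)*k + 18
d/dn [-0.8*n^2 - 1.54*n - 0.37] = -1.6*n - 1.54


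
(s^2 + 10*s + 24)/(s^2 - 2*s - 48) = (s + 4)/(s - 8)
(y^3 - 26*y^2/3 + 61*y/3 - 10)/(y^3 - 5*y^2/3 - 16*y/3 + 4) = (y - 5)/(y + 2)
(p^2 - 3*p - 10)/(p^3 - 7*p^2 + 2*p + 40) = 1/(p - 4)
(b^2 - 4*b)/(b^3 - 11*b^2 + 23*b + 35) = b*(b - 4)/(b^3 - 11*b^2 + 23*b + 35)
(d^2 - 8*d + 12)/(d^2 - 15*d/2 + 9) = 2*(d - 2)/(2*d - 3)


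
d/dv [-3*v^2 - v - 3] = -6*v - 1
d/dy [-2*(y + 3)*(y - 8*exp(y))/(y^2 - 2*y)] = 2*(8*y^3*exp(y) + 5*y^2 - 96*y*exp(y) + 48*exp(y))/(y^2*(y^2 - 4*y + 4))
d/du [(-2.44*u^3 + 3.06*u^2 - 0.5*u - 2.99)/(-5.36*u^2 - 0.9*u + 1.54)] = (13.0784*u^4 + 4.392*u^3 - 16.7068*u^2 - 22.628*u - 3.461)/(28.7296*u^4 + 9.648*u^3 - 15.6988*u^2 - 2.772*u + 2.3716)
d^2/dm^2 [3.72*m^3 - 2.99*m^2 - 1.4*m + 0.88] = 22.32*m - 5.98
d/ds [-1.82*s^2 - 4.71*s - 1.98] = -3.64*s - 4.71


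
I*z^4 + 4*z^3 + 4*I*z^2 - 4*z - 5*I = (z - 1)*(z - 5*I)*(z + I)*(I*z + I)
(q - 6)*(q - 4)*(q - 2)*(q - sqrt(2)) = q^4 - 12*q^3 - sqrt(2)*q^3 + 12*sqrt(2)*q^2 + 44*q^2 - 44*sqrt(2)*q - 48*q + 48*sqrt(2)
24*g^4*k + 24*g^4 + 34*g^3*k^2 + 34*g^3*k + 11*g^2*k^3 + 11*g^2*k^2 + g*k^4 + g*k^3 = (g + k)*(4*g + k)*(6*g + k)*(g*k + g)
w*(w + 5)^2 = w^3 + 10*w^2 + 25*w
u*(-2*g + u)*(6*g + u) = -12*g^2*u + 4*g*u^2 + u^3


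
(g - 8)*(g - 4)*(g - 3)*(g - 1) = g^4 - 16*g^3 + 83*g^2 - 164*g + 96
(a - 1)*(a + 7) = a^2 + 6*a - 7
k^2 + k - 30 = (k - 5)*(k + 6)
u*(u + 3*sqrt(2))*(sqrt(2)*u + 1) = sqrt(2)*u^3 + 7*u^2 + 3*sqrt(2)*u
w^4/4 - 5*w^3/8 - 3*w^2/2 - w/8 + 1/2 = (w/4 + 1/4)*(w - 4)*(w - 1/2)*(w + 1)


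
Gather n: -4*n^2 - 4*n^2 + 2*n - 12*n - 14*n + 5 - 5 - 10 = -8*n^2 - 24*n - 10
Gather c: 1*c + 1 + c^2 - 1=c^2 + c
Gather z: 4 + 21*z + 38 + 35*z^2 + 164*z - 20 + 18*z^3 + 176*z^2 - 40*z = 18*z^3 + 211*z^2 + 145*z + 22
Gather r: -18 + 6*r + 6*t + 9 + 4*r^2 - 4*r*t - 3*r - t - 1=4*r^2 + r*(3 - 4*t) + 5*t - 10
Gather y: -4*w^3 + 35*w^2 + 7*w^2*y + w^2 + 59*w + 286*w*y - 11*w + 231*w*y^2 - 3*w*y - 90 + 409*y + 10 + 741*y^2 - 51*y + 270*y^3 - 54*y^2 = -4*w^3 + 36*w^2 + 48*w + 270*y^3 + y^2*(231*w + 687) + y*(7*w^2 + 283*w + 358) - 80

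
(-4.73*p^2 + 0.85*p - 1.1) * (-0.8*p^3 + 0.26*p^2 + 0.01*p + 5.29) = 3.784*p^5 - 1.9098*p^4 + 1.0537*p^3 - 25.2992*p^2 + 4.4855*p - 5.819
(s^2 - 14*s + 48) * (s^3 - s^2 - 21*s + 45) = s^5 - 15*s^4 + 41*s^3 + 291*s^2 - 1638*s + 2160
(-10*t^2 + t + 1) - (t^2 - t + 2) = -11*t^2 + 2*t - 1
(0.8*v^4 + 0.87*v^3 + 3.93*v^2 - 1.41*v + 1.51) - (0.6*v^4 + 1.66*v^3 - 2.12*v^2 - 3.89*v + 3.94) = 0.2*v^4 - 0.79*v^3 + 6.05*v^2 + 2.48*v - 2.43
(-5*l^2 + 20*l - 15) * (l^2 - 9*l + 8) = -5*l^4 + 65*l^3 - 235*l^2 + 295*l - 120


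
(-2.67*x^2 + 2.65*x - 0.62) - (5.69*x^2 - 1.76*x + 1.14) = -8.36*x^2 + 4.41*x - 1.76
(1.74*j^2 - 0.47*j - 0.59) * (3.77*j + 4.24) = 6.5598*j^3 + 5.6057*j^2 - 4.2171*j - 2.5016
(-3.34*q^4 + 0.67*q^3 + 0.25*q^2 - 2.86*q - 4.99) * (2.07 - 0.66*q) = 2.2044*q^5 - 7.356*q^4 + 1.2219*q^3 + 2.4051*q^2 - 2.6268*q - 10.3293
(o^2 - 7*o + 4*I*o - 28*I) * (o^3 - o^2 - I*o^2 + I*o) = o^5 - 8*o^4 + 3*I*o^4 + 11*o^3 - 24*I*o^3 - 32*o^2 + 21*I*o^2 + 28*o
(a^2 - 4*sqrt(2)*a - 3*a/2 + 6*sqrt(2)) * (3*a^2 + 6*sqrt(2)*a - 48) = 3*a^4 - 6*sqrt(2)*a^3 - 9*a^3/2 - 96*a^2 + 9*sqrt(2)*a^2 + 144*a + 192*sqrt(2)*a - 288*sqrt(2)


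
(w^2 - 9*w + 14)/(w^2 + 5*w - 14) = (w - 7)/(w + 7)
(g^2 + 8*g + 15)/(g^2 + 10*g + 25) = (g + 3)/(g + 5)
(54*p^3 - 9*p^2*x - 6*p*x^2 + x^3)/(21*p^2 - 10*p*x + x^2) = (-18*p^2 - 3*p*x + x^2)/(-7*p + x)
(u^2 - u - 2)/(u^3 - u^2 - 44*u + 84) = (u + 1)/(u^2 + u - 42)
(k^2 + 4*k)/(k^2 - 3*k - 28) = k/(k - 7)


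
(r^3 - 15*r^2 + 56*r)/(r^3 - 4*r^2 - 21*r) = (r - 8)/(r + 3)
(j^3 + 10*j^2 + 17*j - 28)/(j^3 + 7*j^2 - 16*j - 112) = (j - 1)/(j - 4)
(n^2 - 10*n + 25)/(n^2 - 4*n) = (n^2 - 10*n + 25)/(n*(n - 4))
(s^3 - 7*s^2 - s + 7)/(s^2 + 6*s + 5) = (s^2 - 8*s + 7)/(s + 5)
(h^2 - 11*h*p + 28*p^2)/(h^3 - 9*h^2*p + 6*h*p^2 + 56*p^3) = 1/(h + 2*p)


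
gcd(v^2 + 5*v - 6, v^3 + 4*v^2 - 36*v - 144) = v + 6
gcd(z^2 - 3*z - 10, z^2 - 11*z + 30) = z - 5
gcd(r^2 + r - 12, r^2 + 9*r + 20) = r + 4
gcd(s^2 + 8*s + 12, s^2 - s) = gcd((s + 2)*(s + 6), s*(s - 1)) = 1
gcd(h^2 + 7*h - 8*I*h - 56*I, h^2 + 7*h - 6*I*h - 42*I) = h + 7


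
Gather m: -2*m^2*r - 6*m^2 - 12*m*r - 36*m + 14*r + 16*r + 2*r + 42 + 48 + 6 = m^2*(-2*r - 6) + m*(-12*r - 36) + 32*r + 96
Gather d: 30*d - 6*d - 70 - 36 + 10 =24*d - 96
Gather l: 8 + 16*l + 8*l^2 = 8*l^2 + 16*l + 8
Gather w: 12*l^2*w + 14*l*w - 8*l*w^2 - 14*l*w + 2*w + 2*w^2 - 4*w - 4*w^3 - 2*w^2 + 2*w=12*l^2*w - 8*l*w^2 - 4*w^3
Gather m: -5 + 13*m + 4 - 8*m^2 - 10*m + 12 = -8*m^2 + 3*m + 11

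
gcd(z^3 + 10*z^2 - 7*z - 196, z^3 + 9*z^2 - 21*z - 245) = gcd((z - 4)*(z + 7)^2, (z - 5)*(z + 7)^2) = z^2 + 14*z + 49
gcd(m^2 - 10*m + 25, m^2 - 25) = m - 5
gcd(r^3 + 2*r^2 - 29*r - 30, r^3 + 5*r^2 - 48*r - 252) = r + 6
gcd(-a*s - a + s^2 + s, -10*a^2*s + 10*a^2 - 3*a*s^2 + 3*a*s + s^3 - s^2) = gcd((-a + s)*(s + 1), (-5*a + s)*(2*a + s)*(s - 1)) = 1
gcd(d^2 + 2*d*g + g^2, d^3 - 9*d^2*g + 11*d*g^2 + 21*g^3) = d + g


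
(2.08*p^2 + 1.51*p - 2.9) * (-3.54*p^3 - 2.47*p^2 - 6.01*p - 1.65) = -7.3632*p^5 - 10.483*p^4 - 5.9645*p^3 - 5.3441*p^2 + 14.9375*p + 4.785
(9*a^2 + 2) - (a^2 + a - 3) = 8*a^2 - a + 5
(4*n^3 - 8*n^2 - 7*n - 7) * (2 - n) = -4*n^4 + 16*n^3 - 9*n^2 - 7*n - 14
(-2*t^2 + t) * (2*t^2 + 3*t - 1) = -4*t^4 - 4*t^3 + 5*t^2 - t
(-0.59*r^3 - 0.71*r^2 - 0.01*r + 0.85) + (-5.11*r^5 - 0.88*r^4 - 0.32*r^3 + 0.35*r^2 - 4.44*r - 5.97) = -5.11*r^5 - 0.88*r^4 - 0.91*r^3 - 0.36*r^2 - 4.45*r - 5.12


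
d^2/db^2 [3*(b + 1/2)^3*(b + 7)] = 9*(b + 1/2)*(4*b + 15)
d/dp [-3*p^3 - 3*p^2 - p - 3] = -9*p^2 - 6*p - 1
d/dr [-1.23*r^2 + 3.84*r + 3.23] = 3.84 - 2.46*r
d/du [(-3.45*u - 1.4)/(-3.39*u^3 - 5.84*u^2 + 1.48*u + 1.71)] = (11.6955*u^3 + 20.148*u^2 - 5.106*u - (3.45*u + 1.4)*(10.17*u^2 + 11.68*u - 1.48) - 5.8995)/(3.39*u^3 + 5.84*u^2 - 1.48*u - 1.71)^2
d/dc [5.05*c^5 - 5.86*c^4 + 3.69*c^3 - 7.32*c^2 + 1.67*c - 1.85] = 25.25*c^4 - 23.44*c^3 + 11.07*c^2 - 14.64*c + 1.67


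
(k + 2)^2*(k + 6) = k^3 + 10*k^2 + 28*k + 24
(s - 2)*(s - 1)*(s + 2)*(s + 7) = s^4 + 6*s^3 - 11*s^2 - 24*s + 28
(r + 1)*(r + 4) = r^2 + 5*r + 4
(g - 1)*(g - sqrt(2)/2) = g^2 - g - sqrt(2)*g/2 + sqrt(2)/2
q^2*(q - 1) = q^3 - q^2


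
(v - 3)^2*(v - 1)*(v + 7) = v^4 - 34*v^2 + 96*v - 63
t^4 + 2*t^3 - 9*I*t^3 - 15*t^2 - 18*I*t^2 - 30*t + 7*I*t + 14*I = (t + 2)*(t - 7*I)*(t - I)^2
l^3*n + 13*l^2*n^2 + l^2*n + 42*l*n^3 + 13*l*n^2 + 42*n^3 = (l + 6*n)*(l + 7*n)*(l*n + n)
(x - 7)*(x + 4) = x^2 - 3*x - 28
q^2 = q^2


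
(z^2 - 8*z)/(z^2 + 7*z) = (z - 8)/(z + 7)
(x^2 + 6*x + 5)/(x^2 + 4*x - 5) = (x + 1)/(x - 1)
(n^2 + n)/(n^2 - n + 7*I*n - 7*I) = n*(n + 1)/(n^2 - n + 7*I*n - 7*I)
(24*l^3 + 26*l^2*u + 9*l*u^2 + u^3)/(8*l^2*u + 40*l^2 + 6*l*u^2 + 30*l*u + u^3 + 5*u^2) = (3*l + u)/(u + 5)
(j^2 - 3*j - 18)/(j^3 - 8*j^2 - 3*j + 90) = 1/(j - 5)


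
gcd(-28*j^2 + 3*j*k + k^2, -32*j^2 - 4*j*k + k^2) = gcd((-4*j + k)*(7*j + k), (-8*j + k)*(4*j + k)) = 1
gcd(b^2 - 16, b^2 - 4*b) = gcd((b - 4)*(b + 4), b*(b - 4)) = b - 4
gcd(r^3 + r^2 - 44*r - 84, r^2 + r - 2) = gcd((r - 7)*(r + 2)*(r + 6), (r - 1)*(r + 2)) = r + 2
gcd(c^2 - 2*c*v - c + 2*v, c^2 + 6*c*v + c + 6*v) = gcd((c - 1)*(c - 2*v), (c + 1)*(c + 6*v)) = 1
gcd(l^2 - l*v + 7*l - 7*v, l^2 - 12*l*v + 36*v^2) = 1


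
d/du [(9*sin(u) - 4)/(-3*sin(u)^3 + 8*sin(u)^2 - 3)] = (54*sin(u)^3 - 108*sin(u)^2 + 64*sin(u) - 27)*cos(u)/(3*sin(u)^3 - 8*sin(u)^2 + 3)^2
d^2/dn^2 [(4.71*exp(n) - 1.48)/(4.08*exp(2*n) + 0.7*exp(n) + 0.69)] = (78.404544*exp(4*n) - 111.998448*exp(3*n) - 92.238192*exp(2*n) + 13.665854*exp(n) + 2.957271)*exp(n)/(67.917312*exp(6*n) + 34.95744*exp(5*n) + 40.455648*exp(4*n) + 12.16684*exp(3*n) + 6.841764*exp(2*n) + 0.99981*exp(n) + 0.328509)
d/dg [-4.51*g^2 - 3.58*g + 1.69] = -9.02*g - 3.58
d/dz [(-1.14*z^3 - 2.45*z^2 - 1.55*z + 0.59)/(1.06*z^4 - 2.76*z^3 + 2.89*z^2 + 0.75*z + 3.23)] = (1.2084*z^6 + 5.194*z^5 - 5.1276*z^4 - 12.7676*z^3 - 3.5194*z^2 - 19.2372*z - 5.449)/(1.1236*z^8 - 5.8512*z^7 + 13.7444*z^6 - 14.3628*z^5 + 11.0597*z^4 - 13.4946*z^3 + 19.2319*z^2 + 4.845*z + 10.4329)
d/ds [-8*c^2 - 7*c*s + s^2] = -7*c + 2*s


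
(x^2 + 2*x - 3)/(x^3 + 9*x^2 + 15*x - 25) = (x + 3)/(x^2 + 10*x + 25)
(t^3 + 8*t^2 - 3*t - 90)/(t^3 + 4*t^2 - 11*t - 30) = (t + 6)/(t + 2)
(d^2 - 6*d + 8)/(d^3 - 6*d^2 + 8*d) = 1/d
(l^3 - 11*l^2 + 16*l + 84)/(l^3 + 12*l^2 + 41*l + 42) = (l^2 - 13*l + 42)/(l^2 + 10*l + 21)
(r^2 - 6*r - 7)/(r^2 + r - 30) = (r^2 - 6*r - 7)/(r^2 + r - 30)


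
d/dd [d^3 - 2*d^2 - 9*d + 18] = 3*d^2 - 4*d - 9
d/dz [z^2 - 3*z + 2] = 2*z - 3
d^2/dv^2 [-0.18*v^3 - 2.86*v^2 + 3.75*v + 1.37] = -1.08*v - 5.72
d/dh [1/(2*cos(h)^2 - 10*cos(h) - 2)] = (2*cos(h) - 5)*sin(h)/(2*(sin(h)^2 + 5*cos(h))^2)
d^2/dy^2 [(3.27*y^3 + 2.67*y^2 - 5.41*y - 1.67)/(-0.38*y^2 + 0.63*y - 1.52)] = (-4.44089209850063e-16*y^5 - 1.77635683940025e-15*y^4 + 1.46579*y^3 + 29.488152*y^2 - 66.477732*y - 2.579842)/(0.054872*y^6 - 0.272916*y^5 + 1.11093*y^4 - 2.433375*y^3 + 4.44372*y^2 - 4.366656*y + 3.511808)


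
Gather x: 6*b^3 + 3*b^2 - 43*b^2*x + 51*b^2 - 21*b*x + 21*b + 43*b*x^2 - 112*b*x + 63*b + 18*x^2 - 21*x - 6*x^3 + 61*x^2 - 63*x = 6*b^3 + 54*b^2 + 84*b - 6*x^3 + x^2*(43*b + 79) + x*(-43*b^2 - 133*b - 84)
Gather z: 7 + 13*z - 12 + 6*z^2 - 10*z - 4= 6*z^2 + 3*z - 9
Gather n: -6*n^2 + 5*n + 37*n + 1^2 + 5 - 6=-6*n^2 + 42*n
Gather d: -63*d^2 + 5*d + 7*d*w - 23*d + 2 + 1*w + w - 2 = -63*d^2 + d*(7*w - 18) + 2*w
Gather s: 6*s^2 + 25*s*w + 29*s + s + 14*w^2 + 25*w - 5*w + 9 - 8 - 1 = 6*s^2 + s*(25*w + 30) + 14*w^2 + 20*w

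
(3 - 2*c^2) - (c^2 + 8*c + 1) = -3*c^2 - 8*c + 2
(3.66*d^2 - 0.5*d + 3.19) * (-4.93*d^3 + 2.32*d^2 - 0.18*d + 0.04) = -18.0438*d^5 + 10.9562*d^4 - 17.5455*d^3 + 7.6372*d^2 - 0.5942*d + 0.1276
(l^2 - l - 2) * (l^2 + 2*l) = l^4 + l^3 - 4*l^2 - 4*l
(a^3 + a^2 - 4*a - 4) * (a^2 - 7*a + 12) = a^5 - 6*a^4 + a^3 + 36*a^2 - 20*a - 48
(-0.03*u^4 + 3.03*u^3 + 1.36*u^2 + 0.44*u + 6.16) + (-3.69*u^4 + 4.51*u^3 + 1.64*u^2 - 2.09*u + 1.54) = -3.72*u^4 + 7.54*u^3 + 3.0*u^2 - 1.65*u + 7.7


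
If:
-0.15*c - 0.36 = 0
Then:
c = -2.40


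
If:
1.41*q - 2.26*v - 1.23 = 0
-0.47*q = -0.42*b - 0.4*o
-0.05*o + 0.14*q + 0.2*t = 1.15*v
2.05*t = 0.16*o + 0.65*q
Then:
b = 24.6118476362931*v - 3.93790553795081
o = 5.15980081484835 - 23.9591066847744*v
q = 1.60283687943262*v + 0.872340425531915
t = 0.679311905839747 - 1.36176248679644*v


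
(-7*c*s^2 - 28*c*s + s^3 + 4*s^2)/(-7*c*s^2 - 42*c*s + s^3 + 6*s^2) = (s + 4)/(s + 6)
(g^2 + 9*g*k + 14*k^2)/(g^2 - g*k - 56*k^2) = (g + 2*k)/(g - 8*k)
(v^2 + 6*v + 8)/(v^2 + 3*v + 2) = (v + 4)/(v + 1)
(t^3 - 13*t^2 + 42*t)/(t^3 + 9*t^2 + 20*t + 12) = t*(t^2 - 13*t + 42)/(t^3 + 9*t^2 + 20*t + 12)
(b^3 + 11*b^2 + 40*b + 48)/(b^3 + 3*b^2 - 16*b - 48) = (b + 4)/(b - 4)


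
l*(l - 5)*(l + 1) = l^3 - 4*l^2 - 5*l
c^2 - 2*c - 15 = (c - 5)*(c + 3)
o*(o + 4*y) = o^2 + 4*o*y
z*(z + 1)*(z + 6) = z^3 + 7*z^2 + 6*z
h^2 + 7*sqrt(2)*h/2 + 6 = (h + 3*sqrt(2)/2)*(h + 2*sqrt(2))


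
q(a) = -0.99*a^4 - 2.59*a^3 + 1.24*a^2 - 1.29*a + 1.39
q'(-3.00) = 28.26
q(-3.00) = 6.16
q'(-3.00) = 28.26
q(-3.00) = 6.16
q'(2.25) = -80.15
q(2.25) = -50.11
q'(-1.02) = -7.70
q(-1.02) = 5.67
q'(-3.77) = 91.11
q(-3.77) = -37.33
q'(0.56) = -3.03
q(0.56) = 0.50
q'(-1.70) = -8.51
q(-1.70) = 11.62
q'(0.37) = -1.64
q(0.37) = 0.93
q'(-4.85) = 255.69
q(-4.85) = -215.48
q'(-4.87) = 259.74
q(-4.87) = -220.64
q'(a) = -3.96*a^3 - 7.77*a^2 + 2.48*a - 1.29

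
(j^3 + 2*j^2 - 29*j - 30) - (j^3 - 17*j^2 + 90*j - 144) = 19*j^2 - 119*j + 114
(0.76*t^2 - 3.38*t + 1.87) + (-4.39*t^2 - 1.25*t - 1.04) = -3.63*t^2 - 4.63*t + 0.83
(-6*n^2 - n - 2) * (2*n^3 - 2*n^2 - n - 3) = -12*n^5 + 10*n^4 + 4*n^3 + 23*n^2 + 5*n + 6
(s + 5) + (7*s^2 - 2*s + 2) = 7*s^2 - s + 7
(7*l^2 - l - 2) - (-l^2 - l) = 8*l^2 - 2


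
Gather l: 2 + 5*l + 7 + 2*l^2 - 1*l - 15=2*l^2 + 4*l - 6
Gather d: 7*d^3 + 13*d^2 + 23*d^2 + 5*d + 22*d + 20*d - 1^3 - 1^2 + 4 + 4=7*d^3 + 36*d^2 + 47*d + 6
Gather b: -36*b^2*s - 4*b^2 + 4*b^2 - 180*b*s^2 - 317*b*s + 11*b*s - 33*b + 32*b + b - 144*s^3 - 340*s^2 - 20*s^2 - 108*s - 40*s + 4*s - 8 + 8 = -36*b^2*s + b*(-180*s^2 - 306*s) - 144*s^3 - 360*s^2 - 144*s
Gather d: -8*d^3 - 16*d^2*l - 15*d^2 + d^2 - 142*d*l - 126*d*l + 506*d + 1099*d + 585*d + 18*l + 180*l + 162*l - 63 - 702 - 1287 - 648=-8*d^3 + d^2*(-16*l - 14) + d*(2190 - 268*l) + 360*l - 2700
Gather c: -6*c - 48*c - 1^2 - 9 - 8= -54*c - 18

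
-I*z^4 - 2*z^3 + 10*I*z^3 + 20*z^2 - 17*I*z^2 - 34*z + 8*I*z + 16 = (z - 8)*(z - 1)*(z - 2*I)*(-I*z + I)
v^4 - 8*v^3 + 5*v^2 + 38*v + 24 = (v - 6)*(v - 4)*(v + 1)^2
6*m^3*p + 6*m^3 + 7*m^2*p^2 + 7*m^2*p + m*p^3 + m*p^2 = (m + p)*(6*m + p)*(m*p + m)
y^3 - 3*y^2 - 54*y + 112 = (y - 8)*(y - 2)*(y + 7)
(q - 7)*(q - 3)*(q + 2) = q^3 - 8*q^2 + q + 42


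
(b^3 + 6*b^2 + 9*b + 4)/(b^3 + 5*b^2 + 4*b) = (b + 1)/b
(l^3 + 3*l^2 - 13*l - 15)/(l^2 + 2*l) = (l^3 + 3*l^2 - 13*l - 15)/(l*(l + 2))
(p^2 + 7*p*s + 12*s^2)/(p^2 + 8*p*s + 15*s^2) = (p + 4*s)/(p + 5*s)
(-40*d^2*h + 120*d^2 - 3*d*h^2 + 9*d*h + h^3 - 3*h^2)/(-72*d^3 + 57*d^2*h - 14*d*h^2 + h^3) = (5*d*h - 15*d + h^2 - 3*h)/(9*d^2 - 6*d*h + h^2)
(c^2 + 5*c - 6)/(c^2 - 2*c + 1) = (c + 6)/(c - 1)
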